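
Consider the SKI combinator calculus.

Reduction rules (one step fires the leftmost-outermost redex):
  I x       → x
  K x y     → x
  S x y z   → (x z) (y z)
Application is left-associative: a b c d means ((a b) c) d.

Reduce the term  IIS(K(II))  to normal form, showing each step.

  start: IIS(K(II))
  step 1: IS(K(II))
  step 2: S(K(II))
  step 3: S(KI)

Answer: normal form = S(KI)  (in 3 steps)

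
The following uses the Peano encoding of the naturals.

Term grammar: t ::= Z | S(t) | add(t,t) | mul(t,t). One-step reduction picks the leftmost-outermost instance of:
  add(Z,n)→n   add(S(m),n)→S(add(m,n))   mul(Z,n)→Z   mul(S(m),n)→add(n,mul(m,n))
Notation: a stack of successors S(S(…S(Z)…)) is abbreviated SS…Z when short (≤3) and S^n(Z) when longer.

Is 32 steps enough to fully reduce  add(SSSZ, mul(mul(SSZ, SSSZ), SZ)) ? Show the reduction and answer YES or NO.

  start: add(SSSZ, mul(mul(SSZ, SSSZ), SZ))
  step 1: S(add(SSZ, mul(mul(SSZ, SSSZ), SZ)))
  step 2: S(S(add(SZ, mul(mul(SSZ, SSSZ), SZ))))
  step 3: S(S(S(add(Z, mul(mul(SSZ, SSSZ), SZ)))))
  step 4: S(S(S(mul(mul(SSZ, SSSZ), SZ))))
  step 5: S(S(S(mul(add(SSSZ, mul(SZ, SSSZ)), SZ))))
  step 6: S(S(S(mul(S(add(SSZ, mul(SZ, SSSZ))), SZ))))
  step 7: S(S(S(add(SZ, mul(add(SSZ, mul(SZ, SSSZ)), SZ)))))
  step 8: S(S(S(S(add(Z, mul(add(SSZ, mul(SZ, SSSZ)), SZ))))))
  step 9: S(S(S(S(mul(add(SSZ, mul(SZ, SSSZ)), SZ)))))
  step 10: S(S(S(S(mul(S(add(SZ, mul(SZ, SSSZ))), SZ)))))
  step 11: S(S(S(S(add(SZ, mul(add(SZ, mul(SZ, SSSZ)), SZ))))))
  step 12: S(S(S(S(S(add(Z, mul(add(SZ, mul(SZ, SSSZ)), SZ)))))))
  step 13: S(S(S(S(S(mul(add(SZ, mul(SZ, SSSZ)), SZ))))))
  step 14: S(S(S(S(S(mul(S(add(Z, mul(SZ, SSSZ))), SZ))))))
  step 15: S(S(S(S(S(add(SZ, mul(add(Z, mul(SZ, SSSZ)), SZ)))))))
  step 16: S(S(S(S(S(S(add(Z, mul(add(Z, mul(SZ, SSSZ)), SZ))))))))
  step 17: S(S(S(S(S(S(mul(add(Z, mul(SZ, SSSZ)), SZ)))))))
  step 18: S(S(S(S(S(S(mul(mul(SZ, SSSZ), SZ)))))))
  step 19: S(S(S(S(S(S(mul(add(SSSZ, mul(Z, SSSZ)), SZ)))))))
  step 20: S(S(S(S(S(S(mul(S(add(SSZ, mul(Z, SSSZ))), SZ)))))))
  step 21: S(S(S(S(S(S(add(SZ, mul(add(SSZ, mul(Z, SSSZ)), SZ))))))))
  step 22: S(S(S(S(S(S(S(add(Z, mul(add(SSZ, mul(Z, SSSZ)), SZ)))))))))
  step 23: S(S(S(S(S(S(S(mul(add(SSZ, mul(Z, SSSZ)), SZ))))))))
  step 24: S(S(S(S(S(S(S(mul(S(add(SZ, mul(Z, SSSZ))), SZ))))))))
  step 25: S(S(S(S(S(S(S(add(SZ, mul(add(SZ, mul(Z, SSSZ)), SZ)))))))))
  step 26: S(S(S(S(S(S(S(S(add(Z, mul(add(SZ, mul(Z, SSSZ)), SZ))))))))))
  step 27: S(S(S(S(S(S(S(S(mul(add(SZ, mul(Z, SSSZ)), SZ)))))))))
  step 28: S(S(S(S(S(S(S(S(mul(S(add(Z, mul(Z, SSSZ))), SZ)))))))))
  step 29: S(S(S(S(S(S(S(S(add(SZ, mul(add(Z, mul(Z, SSSZ)), SZ))))))))))
  step 30: S(S(S(S(S(S(S(S(S(add(Z, mul(add(Z, mul(Z, SSSZ)), SZ)))))))))))
  step 31: S(S(S(S(S(S(S(S(S(mul(add(Z, mul(Z, SSSZ)), SZ))))))))))
  step 32: S(S(S(S(S(S(S(S(S(mul(mul(Z, SSSZ), SZ))))))))))

Answer: NO — after 32 steps the term is S(S(S(S(S(S(S(S(S(mul(mul(Z, SSSZ), SZ)))))))))), not yet normal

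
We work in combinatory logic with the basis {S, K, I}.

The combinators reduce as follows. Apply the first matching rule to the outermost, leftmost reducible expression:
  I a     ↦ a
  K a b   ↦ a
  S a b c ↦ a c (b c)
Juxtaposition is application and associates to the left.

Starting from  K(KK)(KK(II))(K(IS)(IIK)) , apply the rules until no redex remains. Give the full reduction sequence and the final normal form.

  start: K(KK)(KK(II))(K(IS)(IIK))
  →1  KK(K(IS)(IIK))
  →2  K

Answer: normal form = K  (in 2 steps)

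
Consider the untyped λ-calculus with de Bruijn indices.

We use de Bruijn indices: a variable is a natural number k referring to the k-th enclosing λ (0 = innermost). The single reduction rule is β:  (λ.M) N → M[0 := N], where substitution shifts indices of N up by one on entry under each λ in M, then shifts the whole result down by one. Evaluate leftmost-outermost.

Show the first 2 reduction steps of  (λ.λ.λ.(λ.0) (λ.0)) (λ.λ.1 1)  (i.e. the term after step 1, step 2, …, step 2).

Answer: after 2 steps: λ.λ.λ.0

Derivation:
  start: (λ.λ.λ.(λ.0) (λ.0)) (λ.λ.1 1)
  step 1: λ.λ.(λ.0) (λ.0)
  step 2: λ.λ.λ.0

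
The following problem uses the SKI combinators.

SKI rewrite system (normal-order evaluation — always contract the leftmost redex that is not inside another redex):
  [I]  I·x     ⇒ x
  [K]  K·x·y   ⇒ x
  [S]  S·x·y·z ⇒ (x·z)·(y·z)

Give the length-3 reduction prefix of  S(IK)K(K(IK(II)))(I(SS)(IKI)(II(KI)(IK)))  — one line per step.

  start: S(IK)K(K(IK(II)))(I(SS)(IKI)(II(KI)(IK)))
  step 1: IK(K(IK(II)))(K(K(IK(II))))(I(SS)(IKI)(II(KI)(IK)))
  step 2: K(K(IK(II)))(K(K(IK(II))))(I(SS)(IKI)(II(KI)(IK)))
  step 3: K(IK(II))(I(SS)(IKI)(II(KI)(IK)))

Answer: after 3 steps: K(IK(II))(I(SS)(IKI)(II(KI)(IK)))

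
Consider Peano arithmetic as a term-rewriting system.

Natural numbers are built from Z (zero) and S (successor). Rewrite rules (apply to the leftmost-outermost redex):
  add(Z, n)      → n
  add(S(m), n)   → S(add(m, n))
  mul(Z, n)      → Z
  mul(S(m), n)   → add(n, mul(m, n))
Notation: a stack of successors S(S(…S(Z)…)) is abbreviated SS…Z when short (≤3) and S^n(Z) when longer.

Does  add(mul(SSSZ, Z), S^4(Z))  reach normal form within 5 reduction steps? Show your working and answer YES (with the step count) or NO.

Answer: NO — after 5 steps the term is add(add(Z, mul(Z, Z)), S^4(Z)), not yet normal

Reduction:
  start: add(mul(SSSZ, Z), S^4(Z))
  [1] add(add(Z, mul(SSZ, Z)), S^4(Z))
  [2] add(mul(SSZ, Z), S^4(Z))
  [3] add(add(Z, mul(SZ, Z)), S^4(Z))
  [4] add(mul(SZ, Z), S^4(Z))
  [5] add(add(Z, mul(Z, Z)), S^4(Z))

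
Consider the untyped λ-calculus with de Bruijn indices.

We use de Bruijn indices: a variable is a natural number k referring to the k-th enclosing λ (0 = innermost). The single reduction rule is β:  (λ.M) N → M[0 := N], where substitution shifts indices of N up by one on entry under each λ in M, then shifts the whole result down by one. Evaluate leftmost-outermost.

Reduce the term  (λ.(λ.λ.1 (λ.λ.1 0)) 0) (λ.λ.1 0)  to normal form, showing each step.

Answer: normal form = λ.λ.λ.1 0  (in 4 steps)

Derivation:
  start: (λ.(λ.λ.1 (λ.λ.1 0)) 0) (λ.λ.1 0)
  [1] (λ.λ.1 (λ.λ.1 0)) (λ.λ.1 0)
  [2] λ.(λ.λ.1 0) (λ.λ.1 0)
  [3] λ.λ.(λ.λ.1 0) 0
  [4] λ.λ.λ.1 0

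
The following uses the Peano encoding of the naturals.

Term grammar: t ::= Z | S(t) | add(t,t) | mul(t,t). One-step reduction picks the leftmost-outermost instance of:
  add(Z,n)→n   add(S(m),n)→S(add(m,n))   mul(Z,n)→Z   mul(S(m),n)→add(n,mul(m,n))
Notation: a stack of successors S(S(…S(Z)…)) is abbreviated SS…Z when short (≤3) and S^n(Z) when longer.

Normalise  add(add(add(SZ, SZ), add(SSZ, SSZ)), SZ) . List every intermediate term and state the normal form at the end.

  start: add(add(add(SZ, SZ), add(SSZ, SSZ)), SZ)
  [1] add(add(S(add(Z, SZ)), add(SSZ, SSZ)), SZ)
  [2] add(S(add(add(Z, SZ), add(SSZ, SSZ))), SZ)
  [3] S(add(add(add(Z, SZ), add(SSZ, SSZ)), SZ))
  [4] S(add(add(SZ, add(SSZ, SSZ)), SZ))
  [5] S(add(S(add(Z, add(SSZ, SSZ))), SZ))
  [6] S(S(add(add(Z, add(SSZ, SSZ)), SZ)))
  [7] S(S(add(add(SSZ, SSZ), SZ)))
  [8] S(S(add(S(add(SZ, SSZ)), SZ)))
  [9] S(S(S(add(add(SZ, SSZ), SZ))))
  [10] S(S(S(add(S(add(Z, SSZ)), SZ))))
  [11] S(S(S(S(add(add(Z, SSZ), SZ)))))
  [12] S(S(S(S(add(SSZ, SZ)))))
  [13] S(S(S(S(S(add(SZ, SZ))))))
  [14] S(S(S(S(S(S(add(Z, SZ)))))))
  [15] S^7(Z)

Answer: normal form = S^7(Z)  (in 15 steps)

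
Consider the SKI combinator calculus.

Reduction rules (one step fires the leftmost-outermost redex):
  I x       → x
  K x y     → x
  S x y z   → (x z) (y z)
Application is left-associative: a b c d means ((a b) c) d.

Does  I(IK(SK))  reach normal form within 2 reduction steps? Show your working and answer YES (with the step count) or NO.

Answer: YES — reaches normal form K(SK) in 2 ≤ 2 steps

Derivation:
  start: I(IK(SK))
  →1  IK(SK)
  →2  K(SK)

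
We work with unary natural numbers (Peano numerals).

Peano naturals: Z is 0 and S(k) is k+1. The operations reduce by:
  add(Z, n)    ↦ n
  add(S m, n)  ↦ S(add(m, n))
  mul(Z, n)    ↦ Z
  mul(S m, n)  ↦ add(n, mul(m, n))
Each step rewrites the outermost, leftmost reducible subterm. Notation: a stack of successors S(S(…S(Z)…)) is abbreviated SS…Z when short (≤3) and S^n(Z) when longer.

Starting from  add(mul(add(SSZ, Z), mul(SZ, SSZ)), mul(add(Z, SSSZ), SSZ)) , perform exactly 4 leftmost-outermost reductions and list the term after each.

Answer: after 4 steps: add(add(S(add(SZ, mul(Z, SSZ))), mul(add(SZ, Z), mul(SZ, SSZ))), mul(add(Z, SSSZ), SSZ))

Working:
  start: add(mul(add(SSZ, Z), mul(SZ, SSZ)), mul(add(Z, SSSZ), SSZ))
  →1  add(mul(S(add(SZ, Z)), mul(SZ, SSZ)), mul(add(Z, SSSZ), SSZ))
  →2  add(add(mul(SZ, SSZ), mul(add(SZ, Z), mul(SZ, SSZ))), mul(add(Z, SSSZ), SSZ))
  →3  add(add(add(SSZ, mul(Z, SSZ)), mul(add(SZ, Z), mul(SZ, SSZ))), mul(add(Z, SSSZ), SSZ))
  →4  add(add(S(add(SZ, mul(Z, SSZ))), mul(add(SZ, Z), mul(SZ, SSZ))), mul(add(Z, SSSZ), SSZ))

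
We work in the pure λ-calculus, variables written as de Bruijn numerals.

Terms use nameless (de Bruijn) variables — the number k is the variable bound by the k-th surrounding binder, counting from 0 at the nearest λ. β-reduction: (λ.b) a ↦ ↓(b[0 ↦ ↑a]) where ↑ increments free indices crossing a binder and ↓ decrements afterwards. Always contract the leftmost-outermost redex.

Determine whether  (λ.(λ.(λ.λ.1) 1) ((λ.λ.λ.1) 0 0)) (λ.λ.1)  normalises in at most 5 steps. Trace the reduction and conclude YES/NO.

  start: (λ.(λ.(λ.λ.1) 1) ((λ.λ.λ.1) 0 0)) (λ.λ.1)
  →1  (λ.(λ.λ.1) (λ.λ.1)) ((λ.λ.λ.1) (λ.λ.1) (λ.λ.1))
  →2  (λ.λ.1) (λ.λ.1)
  →3  λ.λ.λ.1

Answer: YES — reaches normal form λ.λ.λ.1 in 3 ≤ 5 steps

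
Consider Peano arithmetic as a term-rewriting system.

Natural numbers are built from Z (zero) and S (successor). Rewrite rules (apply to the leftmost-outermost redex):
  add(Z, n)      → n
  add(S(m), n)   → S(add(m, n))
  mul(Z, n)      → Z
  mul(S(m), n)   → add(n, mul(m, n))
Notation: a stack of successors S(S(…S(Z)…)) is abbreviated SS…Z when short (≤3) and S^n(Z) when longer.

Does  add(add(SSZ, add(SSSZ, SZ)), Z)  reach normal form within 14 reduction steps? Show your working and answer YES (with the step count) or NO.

Answer: YES — reaches normal form S^6(Z) in 14 ≤ 14 steps

Reduction:
  start: add(add(SSZ, add(SSSZ, SZ)), Z)
  [1] add(S(add(SZ, add(SSSZ, SZ))), Z)
  [2] S(add(add(SZ, add(SSSZ, SZ)), Z))
  [3] S(add(S(add(Z, add(SSSZ, SZ))), Z))
  [4] S(S(add(add(Z, add(SSSZ, SZ)), Z)))
  [5] S(S(add(add(SSSZ, SZ), Z)))
  [6] S(S(add(S(add(SSZ, SZ)), Z)))
  [7] S(S(S(add(add(SSZ, SZ), Z))))
  [8] S(S(S(add(S(add(SZ, SZ)), Z))))
  [9] S(S(S(S(add(add(SZ, SZ), Z)))))
  [10] S(S(S(S(add(S(add(Z, SZ)), Z)))))
  [11] S(S(S(S(S(add(add(Z, SZ), Z))))))
  [12] S(S(S(S(S(add(SZ, Z))))))
  [13] S(S(S(S(S(S(add(Z, Z)))))))
  [14] S^6(Z)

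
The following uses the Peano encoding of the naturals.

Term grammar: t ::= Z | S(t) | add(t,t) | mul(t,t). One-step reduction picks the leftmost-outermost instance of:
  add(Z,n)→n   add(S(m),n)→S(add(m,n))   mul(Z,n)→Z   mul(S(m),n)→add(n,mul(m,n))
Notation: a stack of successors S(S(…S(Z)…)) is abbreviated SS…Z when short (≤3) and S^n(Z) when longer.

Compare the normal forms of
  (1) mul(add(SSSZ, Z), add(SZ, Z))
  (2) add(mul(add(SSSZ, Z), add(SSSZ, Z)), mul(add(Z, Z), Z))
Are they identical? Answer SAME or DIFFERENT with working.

Answer: DIFFERENT — A ⇓ SSSZ, B ⇓ S^9(Z)

Derivation:
Term A:
  start: mul(add(SSSZ, Z), add(SZ, Z))
  step 1: mul(S(add(SSZ, Z)), add(SZ, Z))
  step 2: add(add(SZ, Z), mul(add(SSZ, Z), add(SZ, Z)))
  step 3: add(S(add(Z, Z)), mul(add(SSZ, Z), add(SZ, Z)))
  step 4: S(add(add(Z, Z), mul(add(SSZ, Z), add(SZ, Z))))
  step 5: S(add(Z, mul(add(SSZ, Z), add(SZ, Z))))
  step 6: S(mul(add(SSZ, Z), add(SZ, Z)))
  step 7: S(mul(S(add(SZ, Z)), add(SZ, Z)))
  step 8: S(add(add(SZ, Z), mul(add(SZ, Z), add(SZ, Z))))
  step 9: S(add(S(add(Z, Z)), mul(add(SZ, Z), add(SZ, Z))))
  step 10: S(S(add(add(Z, Z), mul(add(SZ, Z), add(SZ, Z)))))
  step 11: S(S(add(Z, mul(add(SZ, Z), add(SZ, Z)))))
  step 12: S(S(mul(add(SZ, Z), add(SZ, Z))))
  step 13: S(S(mul(S(add(Z, Z)), add(SZ, Z))))
  step 14: S(S(add(add(SZ, Z), mul(add(Z, Z), add(SZ, Z)))))
  step 15: S(S(add(S(add(Z, Z)), mul(add(Z, Z), add(SZ, Z)))))
  step 16: S(S(S(add(add(Z, Z), mul(add(Z, Z), add(SZ, Z))))))
  step 17: S(S(S(add(Z, mul(add(Z, Z), add(SZ, Z))))))
  step 18: S(S(S(mul(add(Z, Z), add(SZ, Z)))))
  step 19: S(S(S(mul(Z, add(SZ, Z)))))
  step 20: SSSZ

Term B:
  start: add(mul(add(SSSZ, Z), add(SSSZ, Z)), mul(add(Z, Z), Z))
  step 1: add(mul(S(add(SSZ, Z)), add(SSSZ, Z)), mul(add(Z, Z), Z))
  step 2: add(add(add(SSSZ, Z), mul(add(SSZ, Z), add(SSSZ, Z))), mul(add(Z, Z), Z))
  step 3: add(add(S(add(SSZ, Z)), mul(add(SSZ, Z), add(SSSZ, Z))), mul(add(Z, Z), Z))
  step 4: add(S(add(add(SSZ, Z), mul(add(SSZ, Z), add(SSSZ, Z)))), mul(add(Z, Z), Z))
  step 5: S(add(add(add(SSZ, Z), mul(add(SSZ, Z), add(SSSZ, Z))), mul(add(Z, Z), Z)))
  step 6: S(add(add(S(add(SZ, Z)), mul(add(SSZ, Z), add(SSSZ, Z))), mul(add(Z, Z), Z)))
  step 7: S(add(S(add(add(SZ, Z), mul(add(SSZ, Z), add(SSSZ, Z)))), mul(add(Z, Z), Z)))
  step 8: S(S(add(add(add(SZ, Z), mul(add(SSZ, Z), add(SSSZ, Z))), mul(add(Z, Z), Z))))
  step 9: S(S(add(add(S(add(Z, Z)), mul(add(SSZ, Z), add(SSSZ, Z))), mul(add(Z, Z), Z))))
  step 10: S(S(add(S(add(add(Z, Z), mul(add(SSZ, Z), add(SSSZ, Z)))), mul(add(Z, Z), Z))))
  step 11: S(S(S(add(add(add(Z, Z), mul(add(SSZ, Z), add(SSSZ, Z))), mul(add(Z, Z), Z)))))
  step 12: S(S(S(add(add(Z, mul(add(SSZ, Z), add(SSSZ, Z))), mul(add(Z, Z), Z)))))
  step 13: S(S(S(add(mul(add(SSZ, Z), add(SSSZ, Z)), mul(add(Z, Z), Z)))))
  step 14: S(S(S(add(mul(S(add(SZ, Z)), add(SSSZ, Z)), mul(add(Z, Z), Z)))))
  step 15: S(S(S(add(add(add(SSSZ, Z), mul(add(SZ, Z), add(SSSZ, Z))), mul(add(Z, Z), Z)))))
  step 16: S(S(S(add(add(S(add(SSZ, Z)), mul(add(SZ, Z), add(SSSZ, Z))), mul(add(Z, Z), Z)))))
  step 17: S(S(S(add(S(add(add(SSZ, Z), mul(add(SZ, Z), add(SSSZ, Z)))), mul(add(Z, Z), Z)))))
  step 18: S(S(S(S(add(add(add(SSZ, Z), mul(add(SZ, Z), add(SSSZ, Z))), mul(add(Z, Z), Z))))))
  step 19: S(S(S(S(add(add(S(add(SZ, Z)), mul(add(SZ, Z), add(SSSZ, Z))), mul(add(Z, Z), Z))))))
  step 20: S(S(S(S(add(S(add(add(SZ, Z), mul(add(SZ, Z), add(SSSZ, Z)))), mul(add(Z, Z), Z))))))
  step 21: S(S(S(S(S(add(add(add(SZ, Z), mul(add(SZ, Z), add(SSSZ, Z))), mul(add(Z, Z), Z)))))))
  step 22: S(S(S(S(S(add(add(S(add(Z, Z)), mul(add(SZ, Z), add(SSSZ, Z))), mul(add(Z, Z), Z)))))))
  step 23: S(S(S(S(S(add(S(add(add(Z, Z), mul(add(SZ, Z), add(SSSZ, Z)))), mul(add(Z, Z), Z)))))))
  step 24: S(S(S(S(S(S(add(add(add(Z, Z), mul(add(SZ, Z), add(SSSZ, Z))), mul(add(Z, Z), Z))))))))
  step 25: S(S(S(S(S(S(add(add(Z, mul(add(SZ, Z), add(SSSZ, Z))), mul(add(Z, Z), Z))))))))
  step 26: S(S(S(S(S(S(add(mul(add(SZ, Z), add(SSSZ, Z)), mul(add(Z, Z), Z))))))))
  step 27: S(S(S(S(S(S(add(mul(S(add(Z, Z)), add(SSSZ, Z)), mul(add(Z, Z), Z))))))))
  step 28: S(S(S(S(S(S(add(add(add(SSSZ, Z), mul(add(Z, Z), add(SSSZ, Z))), mul(add(Z, Z), Z))))))))
  step 29: S(S(S(S(S(S(add(add(S(add(SSZ, Z)), mul(add(Z, Z), add(SSSZ, Z))), mul(add(Z, Z), Z))))))))
  step 30: S(S(S(S(S(S(add(S(add(add(SSZ, Z), mul(add(Z, Z), add(SSSZ, Z)))), mul(add(Z, Z), Z))))))))
  step 31: S(S(S(S(S(S(S(add(add(add(SSZ, Z), mul(add(Z, Z), add(SSSZ, Z))), mul(add(Z, Z), Z)))))))))
  step 32: S(S(S(S(S(S(S(add(add(S(add(SZ, Z)), mul(add(Z, Z), add(SSSZ, Z))), mul(add(Z, Z), Z)))))))))
  step 33: S(S(S(S(S(S(S(add(S(add(add(SZ, Z), mul(add(Z, Z), add(SSSZ, Z)))), mul(add(Z, Z), Z)))))))))
  step 34: S(S(S(S(S(S(S(S(add(add(add(SZ, Z), mul(add(Z, Z), add(SSSZ, Z))), mul(add(Z, Z), Z))))))))))
  step 35: S(S(S(S(S(S(S(S(add(add(S(add(Z, Z)), mul(add(Z, Z), add(SSSZ, Z))), mul(add(Z, Z), Z))))))))))
  step 36: S(S(S(S(S(S(S(S(add(S(add(add(Z, Z), mul(add(Z, Z), add(SSSZ, Z)))), mul(add(Z, Z), Z))))))))))
  step 37: S(S(S(S(S(S(S(S(S(add(add(add(Z, Z), mul(add(Z, Z), add(SSSZ, Z))), mul(add(Z, Z), Z)))))))))))
  step 38: S(S(S(S(S(S(S(S(S(add(add(Z, mul(add(Z, Z), add(SSSZ, Z))), mul(add(Z, Z), Z)))))))))))
  step 39: S(S(S(S(S(S(S(S(S(add(mul(add(Z, Z), add(SSSZ, Z)), mul(add(Z, Z), Z)))))))))))
  step 40: S(S(S(S(S(S(S(S(S(add(mul(Z, add(SSSZ, Z)), mul(add(Z, Z), Z)))))))))))
  step 41: S(S(S(S(S(S(S(S(S(add(Z, mul(add(Z, Z), Z)))))))))))
  step 42: S(S(S(S(S(S(S(S(S(mul(add(Z, Z), Z))))))))))
  step 43: S(S(S(S(S(S(S(S(S(mul(Z, Z))))))))))
  step 44: S^9(Z)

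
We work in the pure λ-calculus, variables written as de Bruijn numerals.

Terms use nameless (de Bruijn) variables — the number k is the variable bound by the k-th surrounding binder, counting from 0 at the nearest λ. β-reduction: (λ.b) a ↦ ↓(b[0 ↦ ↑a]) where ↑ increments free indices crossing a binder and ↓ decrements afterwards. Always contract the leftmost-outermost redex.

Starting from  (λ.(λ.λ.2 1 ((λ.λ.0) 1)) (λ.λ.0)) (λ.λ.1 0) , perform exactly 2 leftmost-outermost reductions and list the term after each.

  start: (λ.(λ.λ.2 1 ((λ.λ.0) 1)) (λ.λ.0)) (λ.λ.1 0)
  [1] (λ.λ.(λ.λ.1 0) 1 ((λ.λ.0) 1)) (λ.λ.0)
  [2] λ.(λ.λ.1 0) (λ.λ.0) ((λ.λ.0) (λ.λ.0))

Answer: after 2 steps: λ.(λ.λ.1 0) (λ.λ.0) ((λ.λ.0) (λ.λ.0))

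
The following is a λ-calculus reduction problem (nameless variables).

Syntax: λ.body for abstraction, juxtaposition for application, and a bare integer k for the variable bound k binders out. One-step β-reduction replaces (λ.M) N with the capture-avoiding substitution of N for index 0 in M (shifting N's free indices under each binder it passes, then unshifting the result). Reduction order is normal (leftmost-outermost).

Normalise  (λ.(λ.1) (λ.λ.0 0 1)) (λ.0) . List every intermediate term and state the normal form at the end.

  start: (λ.(λ.1) (λ.λ.0 0 1)) (λ.0)
  [1] (λ.λ.0) (λ.λ.0 0 1)
  [2] λ.0

Answer: normal form = λ.0  (in 2 steps)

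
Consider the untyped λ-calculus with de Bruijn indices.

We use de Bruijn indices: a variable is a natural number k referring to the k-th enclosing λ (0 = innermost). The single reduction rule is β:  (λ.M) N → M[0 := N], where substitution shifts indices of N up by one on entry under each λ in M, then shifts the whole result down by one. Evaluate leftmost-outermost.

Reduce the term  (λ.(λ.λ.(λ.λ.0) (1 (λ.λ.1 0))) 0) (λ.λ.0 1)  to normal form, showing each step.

  start: (λ.(λ.λ.(λ.λ.0) (1 (λ.λ.1 0))) 0) (λ.λ.0 1)
  step 1: (λ.λ.(λ.λ.0) (1 (λ.λ.1 0))) (λ.λ.0 1)
  step 2: λ.(λ.λ.0) ((λ.λ.0 1) (λ.λ.1 0))
  step 3: λ.λ.0

Answer: normal form = λ.λ.0  (in 3 steps)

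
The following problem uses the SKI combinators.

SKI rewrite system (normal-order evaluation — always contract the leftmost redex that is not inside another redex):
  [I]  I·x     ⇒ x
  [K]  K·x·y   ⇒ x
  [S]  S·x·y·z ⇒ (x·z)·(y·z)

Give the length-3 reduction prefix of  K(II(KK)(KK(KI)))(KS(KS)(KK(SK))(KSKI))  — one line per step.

  start: K(II(KK)(KK(KI)))(KS(KS)(KK(SK))(KSKI))
  step 1: II(KK)(KK(KI))
  step 2: I(KK)(KK(KI))
  step 3: KK(KK(KI))

Answer: after 3 steps: KK(KK(KI))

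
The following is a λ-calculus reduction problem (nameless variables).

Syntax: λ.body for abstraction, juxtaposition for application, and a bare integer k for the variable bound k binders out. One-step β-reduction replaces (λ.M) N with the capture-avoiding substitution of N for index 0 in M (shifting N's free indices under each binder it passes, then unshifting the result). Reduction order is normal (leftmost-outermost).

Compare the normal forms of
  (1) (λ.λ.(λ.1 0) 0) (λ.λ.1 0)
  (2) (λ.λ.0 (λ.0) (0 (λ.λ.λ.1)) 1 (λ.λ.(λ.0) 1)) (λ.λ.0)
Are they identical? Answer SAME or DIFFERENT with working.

Term A:
  start: (λ.λ.(λ.1 0) 0) (λ.λ.1 0)
  →1  λ.(λ.1 0) 0
  →2  λ.0 0

Term B:
  start: (λ.λ.0 (λ.0) (0 (λ.λ.λ.1)) 1 (λ.λ.(λ.0) 1)) (λ.λ.0)
  →1  λ.0 (λ.0) (0 (λ.λ.λ.1)) (λ.λ.0) (λ.λ.(λ.0) 1)
  →2  λ.0 (λ.0) (0 (λ.λ.λ.1)) (λ.λ.0) (λ.λ.1)

Answer: DIFFERENT — A ⇓ λ.0 0, B ⇓ λ.0 (λ.0) (0 (λ.λ.λ.1)) (λ.λ.0) (λ.λ.1)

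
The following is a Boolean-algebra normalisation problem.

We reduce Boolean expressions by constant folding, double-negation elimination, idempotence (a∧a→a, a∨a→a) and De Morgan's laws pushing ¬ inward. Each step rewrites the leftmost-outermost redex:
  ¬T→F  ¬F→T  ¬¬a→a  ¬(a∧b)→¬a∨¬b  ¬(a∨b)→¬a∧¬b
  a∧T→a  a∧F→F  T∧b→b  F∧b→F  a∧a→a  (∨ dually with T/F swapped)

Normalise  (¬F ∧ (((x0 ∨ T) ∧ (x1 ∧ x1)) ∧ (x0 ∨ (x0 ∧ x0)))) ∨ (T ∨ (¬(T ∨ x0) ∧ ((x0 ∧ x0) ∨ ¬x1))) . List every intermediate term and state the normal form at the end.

Answer: normal form = T  (in 9 steps)

Working:
  start: (¬F ∧ (((x0 ∨ T) ∧ (x1 ∧ x1)) ∧ (x0 ∨ (x0 ∧ x0)))) ∨ (T ∨ (¬(T ∨ x0) ∧ ((x0 ∧ x0) ∨ ¬x1)))
  →1  (T ∧ (((x0 ∨ T) ∧ (x1 ∧ x1)) ∧ (x0 ∨ (x0 ∧ x0)))) ∨ (T ∨ (¬(T ∨ x0) ∧ ((x0 ∧ x0) ∨ ¬x1)))
  →2  (((x0 ∨ T) ∧ (x1 ∧ x1)) ∧ (x0 ∨ (x0 ∧ x0))) ∨ (T ∨ (¬(T ∨ x0) ∧ ((x0 ∧ x0) ∨ ¬x1)))
  →3  ((T ∧ (x1 ∧ x1)) ∧ (x0 ∨ (x0 ∧ x0))) ∨ (T ∨ (¬(T ∨ x0) ∧ ((x0 ∧ x0) ∨ ¬x1)))
  →4  ((x1 ∧ x1) ∧ (x0 ∨ (x0 ∧ x0))) ∨ (T ∨ (¬(T ∨ x0) ∧ ((x0 ∧ x0) ∨ ¬x1)))
  →5  (x1 ∧ (x0 ∨ (x0 ∧ x0))) ∨ (T ∨ (¬(T ∨ x0) ∧ ((x0 ∧ x0) ∨ ¬x1)))
  →6  (x1 ∧ (x0 ∨ x0)) ∨ (T ∨ (¬(T ∨ x0) ∧ ((x0 ∧ x0) ∨ ¬x1)))
  →7  (x1 ∧ x0) ∨ (T ∨ (¬(T ∨ x0) ∧ ((x0 ∧ x0) ∨ ¬x1)))
  →8  (x1 ∧ x0) ∨ T
  →9  T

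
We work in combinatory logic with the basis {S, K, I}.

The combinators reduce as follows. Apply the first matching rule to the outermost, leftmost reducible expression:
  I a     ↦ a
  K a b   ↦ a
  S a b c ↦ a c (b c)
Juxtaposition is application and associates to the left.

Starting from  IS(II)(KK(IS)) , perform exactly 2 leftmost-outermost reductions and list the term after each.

Answer: after 2 steps: SI(KK(IS))

Derivation:
  start: IS(II)(KK(IS))
  step 1: S(II)(KK(IS))
  step 2: SI(KK(IS))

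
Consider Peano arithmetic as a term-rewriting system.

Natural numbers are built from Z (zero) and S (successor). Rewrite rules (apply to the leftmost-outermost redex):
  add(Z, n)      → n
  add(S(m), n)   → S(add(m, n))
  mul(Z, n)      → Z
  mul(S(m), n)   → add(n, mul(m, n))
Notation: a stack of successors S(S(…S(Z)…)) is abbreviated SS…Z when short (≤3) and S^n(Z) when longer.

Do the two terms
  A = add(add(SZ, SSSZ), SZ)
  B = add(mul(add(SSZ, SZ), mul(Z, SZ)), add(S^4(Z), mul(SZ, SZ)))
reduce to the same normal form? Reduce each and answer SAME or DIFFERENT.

Answer: SAME — A ⇓ S^5(Z), B ⇓ S^5(Z)

Working:
Term A:
  start: add(add(SZ, SSSZ), SZ)
  step 1: add(S(add(Z, SSSZ)), SZ)
  step 2: S(add(add(Z, SSSZ), SZ))
  step 3: S(add(SSSZ, SZ))
  step 4: S(S(add(SSZ, SZ)))
  step 5: S(S(S(add(SZ, SZ))))
  step 6: S(S(S(S(add(Z, SZ)))))
  step 7: S^5(Z)

Term B:
  start: add(mul(add(SSZ, SZ), mul(Z, SZ)), add(S^4(Z), mul(SZ, SZ)))
  step 1: add(mul(S(add(SZ, SZ)), mul(Z, SZ)), add(S^4(Z), mul(SZ, SZ)))
  step 2: add(add(mul(Z, SZ), mul(add(SZ, SZ), mul(Z, SZ))), add(S^4(Z), mul(SZ, SZ)))
  step 3: add(add(Z, mul(add(SZ, SZ), mul(Z, SZ))), add(S^4(Z), mul(SZ, SZ)))
  step 4: add(mul(add(SZ, SZ), mul(Z, SZ)), add(S^4(Z), mul(SZ, SZ)))
  step 5: add(mul(S(add(Z, SZ)), mul(Z, SZ)), add(S^4(Z), mul(SZ, SZ)))
  step 6: add(add(mul(Z, SZ), mul(add(Z, SZ), mul(Z, SZ))), add(S^4(Z), mul(SZ, SZ)))
  step 7: add(add(Z, mul(add(Z, SZ), mul(Z, SZ))), add(S^4(Z), mul(SZ, SZ)))
  step 8: add(mul(add(Z, SZ), mul(Z, SZ)), add(S^4(Z), mul(SZ, SZ)))
  step 9: add(mul(SZ, mul(Z, SZ)), add(S^4(Z), mul(SZ, SZ)))
  step 10: add(add(mul(Z, SZ), mul(Z, mul(Z, SZ))), add(S^4(Z), mul(SZ, SZ)))
  step 11: add(add(Z, mul(Z, mul(Z, SZ))), add(S^4(Z), mul(SZ, SZ)))
  step 12: add(mul(Z, mul(Z, SZ)), add(S^4(Z), mul(SZ, SZ)))
  step 13: add(Z, add(S^4(Z), mul(SZ, SZ)))
  step 14: add(S^4(Z), mul(SZ, SZ))
  step 15: S(add(SSSZ, mul(SZ, SZ)))
  step 16: S(S(add(SSZ, mul(SZ, SZ))))
  step 17: S(S(S(add(SZ, mul(SZ, SZ)))))
  step 18: S(S(S(S(add(Z, mul(SZ, SZ))))))
  step 19: S(S(S(S(mul(SZ, SZ)))))
  step 20: S(S(S(S(add(SZ, mul(Z, SZ))))))
  step 21: S(S(S(S(S(add(Z, mul(Z, SZ)))))))
  step 22: S(S(S(S(S(mul(Z, SZ))))))
  step 23: S^5(Z)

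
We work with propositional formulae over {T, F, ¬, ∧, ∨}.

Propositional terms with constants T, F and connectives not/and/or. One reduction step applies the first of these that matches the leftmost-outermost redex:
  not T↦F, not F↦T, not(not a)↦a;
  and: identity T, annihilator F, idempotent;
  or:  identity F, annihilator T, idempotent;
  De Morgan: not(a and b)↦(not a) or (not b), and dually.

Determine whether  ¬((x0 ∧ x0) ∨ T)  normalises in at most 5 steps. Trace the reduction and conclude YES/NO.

Answer: YES — reaches normal form F in 5 ≤ 5 steps

Reduction:
  start: ¬((x0 ∧ x0) ∨ T)
  →1  ¬(x0 ∧ x0) ∧ ¬T
  →2  (¬x0 ∨ ¬x0) ∧ ¬T
  →3  ¬x0 ∧ ¬T
  →4  ¬x0 ∧ F
  →5  F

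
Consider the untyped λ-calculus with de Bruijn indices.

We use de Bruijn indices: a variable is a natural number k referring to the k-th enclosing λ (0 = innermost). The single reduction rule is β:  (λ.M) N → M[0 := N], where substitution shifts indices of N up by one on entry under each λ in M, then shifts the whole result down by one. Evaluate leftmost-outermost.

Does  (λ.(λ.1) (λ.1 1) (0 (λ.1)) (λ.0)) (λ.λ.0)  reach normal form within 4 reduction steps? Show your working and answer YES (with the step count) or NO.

  start: (λ.(λ.1) (λ.1 1) (0 (λ.1)) (λ.0)) (λ.λ.0)
  step 1: (λ.λ.λ.0) (λ.(λ.λ.0) (λ.λ.0)) ((λ.λ.0) (λ.λ.λ.0)) (λ.0)
  step 2: (λ.λ.0) ((λ.λ.0) (λ.λ.λ.0)) (λ.0)
  step 3: (λ.0) (λ.0)
  step 4: λ.0

Answer: YES — reaches normal form λ.0 in 4 ≤ 4 steps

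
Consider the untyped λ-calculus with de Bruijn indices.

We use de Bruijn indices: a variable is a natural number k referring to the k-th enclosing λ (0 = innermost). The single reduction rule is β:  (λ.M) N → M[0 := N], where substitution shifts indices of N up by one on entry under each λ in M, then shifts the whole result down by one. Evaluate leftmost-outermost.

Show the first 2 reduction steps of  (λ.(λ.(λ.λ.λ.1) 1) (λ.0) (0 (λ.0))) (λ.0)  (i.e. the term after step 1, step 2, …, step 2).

  start: (λ.(λ.(λ.λ.λ.1) 1) (λ.0) (0 (λ.0))) (λ.0)
  →1  (λ.(λ.λ.λ.1) (λ.0)) (λ.0) ((λ.0) (λ.0))
  →2  (λ.λ.λ.1) (λ.0) ((λ.0) (λ.0))

Answer: after 2 steps: (λ.λ.λ.1) (λ.0) ((λ.0) (λ.0))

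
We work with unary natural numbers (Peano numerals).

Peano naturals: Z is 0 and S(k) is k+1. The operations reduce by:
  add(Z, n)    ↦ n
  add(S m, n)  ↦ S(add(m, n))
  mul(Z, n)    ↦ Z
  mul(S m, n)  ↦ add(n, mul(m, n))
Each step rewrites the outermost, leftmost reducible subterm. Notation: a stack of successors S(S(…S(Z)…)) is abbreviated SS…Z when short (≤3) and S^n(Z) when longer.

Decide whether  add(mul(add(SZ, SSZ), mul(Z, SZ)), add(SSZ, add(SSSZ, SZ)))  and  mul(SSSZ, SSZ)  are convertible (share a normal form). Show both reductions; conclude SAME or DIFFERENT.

Term A:
  start: add(mul(add(SZ, SSZ), mul(Z, SZ)), add(SSZ, add(SSSZ, SZ)))
  step 1: add(mul(S(add(Z, SSZ)), mul(Z, SZ)), add(SSZ, add(SSSZ, SZ)))
  step 2: add(add(mul(Z, SZ), mul(add(Z, SSZ), mul(Z, SZ))), add(SSZ, add(SSSZ, SZ)))
  step 3: add(add(Z, mul(add(Z, SSZ), mul(Z, SZ))), add(SSZ, add(SSSZ, SZ)))
  step 4: add(mul(add(Z, SSZ), mul(Z, SZ)), add(SSZ, add(SSSZ, SZ)))
  step 5: add(mul(SSZ, mul(Z, SZ)), add(SSZ, add(SSSZ, SZ)))
  step 6: add(add(mul(Z, SZ), mul(SZ, mul(Z, SZ))), add(SSZ, add(SSSZ, SZ)))
  step 7: add(add(Z, mul(SZ, mul(Z, SZ))), add(SSZ, add(SSSZ, SZ)))
  step 8: add(mul(SZ, mul(Z, SZ)), add(SSZ, add(SSSZ, SZ)))
  step 9: add(add(mul(Z, SZ), mul(Z, mul(Z, SZ))), add(SSZ, add(SSSZ, SZ)))
  step 10: add(add(Z, mul(Z, mul(Z, SZ))), add(SSZ, add(SSSZ, SZ)))
  step 11: add(mul(Z, mul(Z, SZ)), add(SSZ, add(SSSZ, SZ)))
  step 12: add(Z, add(SSZ, add(SSSZ, SZ)))
  step 13: add(SSZ, add(SSSZ, SZ))
  step 14: S(add(SZ, add(SSSZ, SZ)))
  step 15: S(S(add(Z, add(SSSZ, SZ))))
  step 16: S(S(add(SSSZ, SZ)))
  step 17: S(S(S(add(SSZ, SZ))))
  step 18: S(S(S(S(add(SZ, SZ)))))
  step 19: S(S(S(S(S(add(Z, SZ))))))
  step 20: S^6(Z)

Term B:
  start: mul(SSSZ, SSZ)
  step 1: add(SSZ, mul(SSZ, SSZ))
  step 2: S(add(SZ, mul(SSZ, SSZ)))
  step 3: S(S(add(Z, mul(SSZ, SSZ))))
  step 4: S(S(mul(SSZ, SSZ)))
  step 5: S(S(add(SSZ, mul(SZ, SSZ))))
  step 6: S(S(S(add(SZ, mul(SZ, SSZ)))))
  step 7: S(S(S(S(add(Z, mul(SZ, SSZ))))))
  step 8: S(S(S(S(mul(SZ, SSZ)))))
  step 9: S(S(S(S(add(SSZ, mul(Z, SSZ))))))
  step 10: S(S(S(S(S(add(SZ, mul(Z, SSZ)))))))
  step 11: S(S(S(S(S(S(add(Z, mul(Z, SSZ))))))))
  step 12: S(S(S(S(S(S(mul(Z, SSZ)))))))
  step 13: S^6(Z)

Answer: SAME — A ⇓ S^6(Z), B ⇓ S^6(Z)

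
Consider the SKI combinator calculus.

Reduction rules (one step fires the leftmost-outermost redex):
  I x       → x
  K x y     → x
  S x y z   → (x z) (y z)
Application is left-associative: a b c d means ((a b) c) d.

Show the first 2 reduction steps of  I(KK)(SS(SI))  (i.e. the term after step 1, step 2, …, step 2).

Answer: after 2 steps: K

Working:
  start: I(KK)(SS(SI))
  [1] KK(SS(SI))
  [2] K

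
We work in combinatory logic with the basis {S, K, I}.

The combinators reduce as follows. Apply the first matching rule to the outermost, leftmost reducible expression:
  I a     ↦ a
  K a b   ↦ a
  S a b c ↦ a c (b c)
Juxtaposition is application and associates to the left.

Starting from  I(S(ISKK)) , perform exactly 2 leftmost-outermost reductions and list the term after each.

  start: I(S(ISKK))
  [1] S(ISKK)
  [2] S(SKK)

Answer: after 2 steps: S(SKK)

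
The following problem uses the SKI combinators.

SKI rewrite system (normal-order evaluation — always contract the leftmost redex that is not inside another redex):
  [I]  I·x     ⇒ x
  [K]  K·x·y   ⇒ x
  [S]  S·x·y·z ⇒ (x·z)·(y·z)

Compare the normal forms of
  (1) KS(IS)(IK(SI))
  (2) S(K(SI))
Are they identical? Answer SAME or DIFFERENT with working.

Term A:
  start: KS(IS)(IK(SI))
  step 1: S(IK(SI))
  step 2: S(K(SI))

Term B:
  start: S(K(SI))

Answer: SAME — A ⇓ S(K(SI)), B ⇓ S(K(SI))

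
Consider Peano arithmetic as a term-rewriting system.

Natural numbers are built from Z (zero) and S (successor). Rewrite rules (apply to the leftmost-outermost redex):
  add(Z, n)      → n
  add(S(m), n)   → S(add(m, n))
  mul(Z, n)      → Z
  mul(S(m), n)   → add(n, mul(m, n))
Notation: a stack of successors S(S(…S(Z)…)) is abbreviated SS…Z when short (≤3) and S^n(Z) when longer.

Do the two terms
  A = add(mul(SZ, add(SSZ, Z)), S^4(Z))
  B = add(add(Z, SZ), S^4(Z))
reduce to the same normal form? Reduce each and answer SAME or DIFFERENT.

Term A:
  start: add(mul(SZ, add(SSZ, Z)), S^4(Z))
  [1] add(add(add(SSZ, Z), mul(Z, add(SSZ, Z))), S^4(Z))
  [2] add(add(S(add(SZ, Z)), mul(Z, add(SSZ, Z))), S^4(Z))
  [3] add(S(add(add(SZ, Z), mul(Z, add(SSZ, Z)))), S^4(Z))
  [4] S(add(add(add(SZ, Z), mul(Z, add(SSZ, Z))), S^4(Z)))
  [5] S(add(add(S(add(Z, Z)), mul(Z, add(SSZ, Z))), S^4(Z)))
  [6] S(add(S(add(add(Z, Z), mul(Z, add(SSZ, Z)))), S^4(Z)))
  [7] S(S(add(add(add(Z, Z), mul(Z, add(SSZ, Z))), S^4(Z))))
  [8] S(S(add(add(Z, mul(Z, add(SSZ, Z))), S^4(Z))))
  [9] S(S(add(mul(Z, add(SSZ, Z)), S^4(Z))))
  [10] S(S(add(Z, S^4(Z))))
  [11] S^6(Z)

Term B:
  start: add(add(Z, SZ), S^4(Z))
  [1] add(SZ, S^4(Z))
  [2] S(add(Z, S^4(Z)))
  [3] S^5(Z)

Answer: DIFFERENT — A ⇓ S^6(Z), B ⇓ S^5(Z)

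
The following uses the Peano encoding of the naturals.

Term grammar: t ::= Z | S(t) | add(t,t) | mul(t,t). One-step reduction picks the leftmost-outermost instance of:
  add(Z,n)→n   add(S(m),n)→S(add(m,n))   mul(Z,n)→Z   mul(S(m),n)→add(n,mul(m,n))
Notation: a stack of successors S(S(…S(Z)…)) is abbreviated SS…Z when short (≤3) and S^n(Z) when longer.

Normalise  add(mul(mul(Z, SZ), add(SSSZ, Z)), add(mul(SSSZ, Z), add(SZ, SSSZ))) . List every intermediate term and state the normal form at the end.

  start: add(mul(mul(Z, SZ), add(SSSZ, Z)), add(mul(SSSZ, Z), add(SZ, SSSZ)))
  [1] add(mul(Z, add(SSSZ, Z)), add(mul(SSSZ, Z), add(SZ, SSSZ)))
  [2] add(Z, add(mul(SSSZ, Z), add(SZ, SSSZ)))
  [3] add(mul(SSSZ, Z), add(SZ, SSSZ))
  [4] add(add(Z, mul(SSZ, Z)), add(SZ, SSSZ))
  [5] add(mul(SSZ, Z), add(SZ, SSSZ))
  [6] add(add(Z, mul(SZ, Z)), add(SZ, SSSZ))
  [7] add(mul(SZ, Z), add(SZ, SSSZ))
  [8] add(add(Z, mul(Z, Z)), add(SZ, SSSZ))
  [9] add(mul(Z, Z), add(SZ, SSSZ))
  [10] add(Z, add(SZ, SSSZ))
  [11] add(SZ, SSSZ)
  [12] S(add(Z, SSSZ))
  [13] S^4(Z)

Answer: normal form = S^4(Z)  (in 13 steps)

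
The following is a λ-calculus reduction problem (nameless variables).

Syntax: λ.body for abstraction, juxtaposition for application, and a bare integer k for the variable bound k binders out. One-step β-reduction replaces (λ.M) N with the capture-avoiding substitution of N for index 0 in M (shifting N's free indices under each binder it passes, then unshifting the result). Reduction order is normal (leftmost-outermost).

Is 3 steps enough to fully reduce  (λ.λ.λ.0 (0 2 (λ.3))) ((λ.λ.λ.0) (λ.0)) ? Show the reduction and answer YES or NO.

Answer: YES — reaches normal form λ.λ.0 (0 (λ.λ.0) (λ.λ.λ.0)) in 3 ≤ 3 steps

Reduction:
  start: (λ.λ.λ.0 (0 2 (λ.3))) ((λ.λ.λ.0) (λ.0))
  step 1: λ.λ.0 (0 ((λ.λ.λ.0) (λ.0)) (λ.(λ.λ.λ.0) (λ.0)))
  step 2: λ.λ.0 (0 (λ.λ.0) (λ.(λ.λ.λ.0) (λ.0)))
  step 3: λ.λ.0 (0 (λ.λ.0) (λ.λ.λ.0))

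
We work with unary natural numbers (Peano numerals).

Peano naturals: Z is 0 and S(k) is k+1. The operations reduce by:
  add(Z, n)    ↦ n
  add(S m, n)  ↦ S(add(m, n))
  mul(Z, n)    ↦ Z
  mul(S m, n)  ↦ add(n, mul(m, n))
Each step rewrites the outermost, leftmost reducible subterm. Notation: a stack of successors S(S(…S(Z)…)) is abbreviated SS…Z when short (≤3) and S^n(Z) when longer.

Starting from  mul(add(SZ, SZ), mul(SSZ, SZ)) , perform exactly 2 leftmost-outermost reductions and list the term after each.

Answer: after 2 steps: add(mul(SSZ, SZ), mul(add(Z, SZ), mul(SSZ, SZ)))

Derivation:
  start: mul(add(SZ, SZ), mul(SSZ, SZ))
  [1] mul(S(add(Z, SZ)), mul(SSZ, SZ))
  [2] add(mul(SSZ, SZ), mul(add(Z, SZ), mul(SSZ, SZ)))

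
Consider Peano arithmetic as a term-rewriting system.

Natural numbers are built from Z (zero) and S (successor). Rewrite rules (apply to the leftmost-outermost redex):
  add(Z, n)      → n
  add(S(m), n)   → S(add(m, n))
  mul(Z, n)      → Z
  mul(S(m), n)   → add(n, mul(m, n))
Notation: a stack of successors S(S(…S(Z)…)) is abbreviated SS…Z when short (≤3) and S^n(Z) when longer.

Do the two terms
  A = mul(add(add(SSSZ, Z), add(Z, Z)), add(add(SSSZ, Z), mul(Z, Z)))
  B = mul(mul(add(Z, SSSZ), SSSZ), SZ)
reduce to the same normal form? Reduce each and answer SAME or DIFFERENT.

Answer: SAME — A ⇓ S^9(Z), B ⇓ S^9(Z)

Derivation:
Term A:
  start: mul(add(add(SSSZ, Z), add(Z, Z)), add(add(SSSZ, Z), mul(Z, Z)))
  →1  mul(add(S(add(SSZ, Z)), add(Z, Z)), add(add(SSSZ, Z), mul(Z, Z)))
  →2  mul(S(add(add(SSZ, Z), add(Z, Z))), add(add(SSSZ, Z), mul(Z, Z)))
  →3  add(add(add(SSSZ, Z), mul(Z, Z)), mul(add(add(SSZ, Z), add(Z, Z)), add(add(SSSZ, Z), mul(Z, Z))))
  →4  add(add(S(add(SSZ, Z)), mul(Z, Z)), mul(add(add(SSZ, Z), add(Z, Z)), add(add(SSSZ, Z), mul(Z, Z))))
  →5  add(S(add(add(SSZ, Z), mul(Z, Z))), mul(add(add(SSZ, Z), add(Z, Z)), add(add(SSSZ, Z), mul(Z, Z))))
  →6  S(add(add(add(SSZ, Z), mul(Z, Z)), mul(add(add(SSZ, Z), add(Z, Z)), add(add(SSSZ, Z), mul(Z, Z)))))
  →7  S(add(add(S(add(SZ, Z)), mul(Z, Z)), mul(add(add(SSZ, Z), add(Z, Z)), add(add(SSSZ, Z), mul(Z, Z)))))
  →8  S(add(S(add(add(SZ, Z), mul(Z, Z))), mul(add(add(SSZ, Z), add(Z, Z)), add(add(SSSZ, Z), mul(Z, Z)))))
  →9  S(S(add(add(add(SZ, Z), mul(Z, Z)), mul(add(add(SSZ, Z), add(Z, Z)), add(add(SSSZ, Z), mul(Z, Z))))))
  →10  S(S(add(add(S(add(Z, Z)), mul(Z, Z)), mul(add(add(SSZ, Z), add(Z, Z)), add(add(SSSZ, Z), mul(Z, Z))))))
  →11  S(S(add(S(add(add(Z, Z), mul(Z, Z))), mul(add(add(SSZ, Z), add(Z, Z)), add(add(SSSZ, Z), mul(Z, Z))))))
  →12  S(S(S(add(add(add(Z, Z), mul(Z, Z)), mul(add(add(SSZ, Z), add(Z, Z)), add(add(SSSZ, Z), mul(Z, Z)))))))
  →13  S(S(S(add(add(Z, mul(Z, Z)), mul(add(add(SSZ, Z), add(Z, Z)), add(add(SSSZ, Z), mul(Z, Z)))))))
  →14  S(S(S(add(mul(Z, Z), mul(add(add(SSZ, Z), add(Z, Z)), add(add(SSSZ, Z), mul(Z, Z)))))))
  →15  S(S(S(add(Z, mul(add(add(SSZ, Z), add(Z, Z)), add(add(SSSZ, Z), mul(Z, Z)))))))
  →16  S(S(S(mul(add(add(SSZ, Z), add(Z, Z)), add(add(SSSZ, Z), mul(Z, Z))))))
  →17  S(S(S(mul(add(S(add(SZ, Z)), add(Z, Z)), add(add(SSSZ, Z), mul(Z, Z))))))
  →18  S(S(S(mul(S(add(add(SZ, Z), add(Z, Z))), add(add(SSSZ, Z), mul(Z, Z))))))
  →19  S(S(S(add(add(add(SSSZ, Z), mul(Z, Z)), mul(add(add(SZ, Z), add(Z, Z)), add(add(SSSZ, Z), mul(Z, Z)))))))
  →20  S(S(S(add(add(S(add(SSZ, Z)), mul(Z, Z)), mul(add(add(SZ, Z), add(Z, Z)), add(add(SSSZ, Z), mul(Z, Z)))))))
  →21  S(S(S(add(S(add(add(SSZ, Z), mul(Z, Z))), mul(add(add(SZ, Z), add(Z, Z)), add(add(SSSZ, Z), mul(Z, Z)))))))
  →22  S(S(S(S(add(add(add(SSZ, Z), mul(Z, Z)), mul(add(add(SZ, Z), add(Z, Z)), add(add(SSSZ, Z), mul(Z, Z))))))))
  →23  S(S(S(S(add(add(S(add(SZ, Z)), mul(Z, Z)), mul(add(add(SZ, Z), add(Z, Z)), add(add(SSSZ, Z), mul(Z, Z))))))))
  →24  S(S(S(S(add(S(add(add(SZ, Z), mul(Z, Z))), mul(add(add(SZ, Z), add(Z, Z)), add(add(SSSZ, Z), mul(Z, Z))))))))
  →25  S(S(S(S(S(add(add(add(SZ, Z), mul(Z, Z)), mul(add(add(SZ, Z), add(Z, Z)), add(add(SSSZ, Z), mul(Z, Z)))))))))
  →26  S(S(S(S(S(add(add(S(add(Z, Z)), mul(Z, Z)), mul(add(add(SZ, Z), add(Z, Z)), add(add(SSSZ, Z), mul(Z, Z)))))))))
  →27  S(S(S(S(S(add(S(add(add(Z, Z), mul(Z, Z))), mul(add(add(SZ, Z), add(Z, Z)), add(add(SSSZ, Z), mul(Z, Z)))))))))
  →28  S(S(S(S(S(S(add(add(add(Z, Z), mul(Z, Z)), mul(add(add(SZ, Z), add(Z, Z)), add(add(SSSZ, Z), mul(Z, Z))))))))))
  →29  S(S(S(S(S(S(add(add(Z, mul(Z, Z)), mul(add(add(SZ, Z), add(Z, Z)), add(add(SSSZ, Z), mul(Z, Z))))))))))
  →30  S(S(S(S(S(S(add(mul(Z, Z), mul(add(add(SZ, Z), add(Z, Z)), add(add(SSSZ, Z), mul(Z, Z))))))))))
  →31  S(S(S(S(S(S(add(Z, mul(add(add(SZ, Z), add(Z, Z)), add(add(SSSZ, Z), mul(Z, Z))))))))))
  →32  S(S(S(S(S(S(mul(add(add(SZ, Z), add(Z, Z)), add(add(SSSZ, Z), mul(Z, Z)))))))))
  →33  S(S(S(S(S(S(mul(add(S(add(Z, Z)), add(Z, Z)), add(add(SSSZ, Z), mul(Z, Z)))))))))
  →34  S(S(S(S(S(S(mul(S(add(add(Z, Z), add(Z, Z))), add(add(SSSZ, Z), mul(Z, Z)))))))))
  →35  S(S(S(S(S(S(add(add(add(SSSZ, Z), mul(Z, Z)), mul(add(add(Z, Z), add(Z, Z)), add(add(SSSZ, Z), mul(Z, Z))))))))))
  →36  S(S(S(S(S(S(add(add(S(add(SSZ, Z)), mul(Z, Z)), mul(add(add(Z, Z), add(Z, Z)), add(add(SSSZ, Z), mul(Z, Z))))))))))
  →37  S(S(S(S(S(S(add(S(add(add(SSZ, Z), mul(Z, Z))), mul(add(add(Z, Z), add(Z, Z)), add(add(SSSZ, Z), mul(Z, Z))))))))))
  →38  S(S(S(S(S(S(S(add(add(add(SSZ, Z), mul(Z, Z)), mul(add(add(Z, Z), add(Z, Z)), add(add(SSSZ, Z), mul(Z, Z)))))))))))
  →39  S(S(S(S(S(S(S(add(add(S(add(SZ, Z)), mul(Z, Z)), mul(add(add(Z, Z), add(Z, Z)), add(add(SSSZ, Z), mul(Z, Z)))))))))))
  →40  S(S(S(S(S(S(S(add(S(add(add(SZ, Z), mul(Z, Z))), mul(add(add(Z, Z), add(Z, Z)), add(add(SSSZ, Z), mul(Z, Z)))))))))))
  →41  S(S(S(S(S(S(S(S(add(add(add(SZ, Z), mul(Z, Z)), mul(add(add(Z, Z), add(Z, Z)), add(add(SSSZ, Z), mul(Z, Z))))))))))))
  →42  S(S(S(S(S(S(S(S(add(add(S(add(Z, Z)), mul(Z, Z)), mul(add(add(Z, Z), add(Z, Z)), add(add(SSSZ, Z), mul(Z, Z))))))))))))
  →43  S(S(S(S(S(S(S(S(add(S(add(add(Z, Z), mul(Z, Z))), mul(add(add(Z, Z), add(Z, Z)), add(add(SSSZ, Z), mul(Z, Z))))))))))))
  →44  S(S(S(S(S(S(S(S(S(add(add(add(Z, Z), mul(Z, Z)), mul(add(add(Z, Z), add(Z, Z)), add(add(SSSZ, Z), mul(Z, Z)))))))))))))
  →45  S(S(S(S(S(S(S(S(S(add(add(Z, mul(Z, Z)), mul(add(add(Z, Z), add(Z, Z)), add(add(SSSZ, Z), mul(Z, Z)))))))))))))
  →46  S(S(S(S(S(S(S(S(S(add(mul(Z, Z), mul(add(add(Z, Z), add(Z, Z)), add(add(SSSZ, Z), mul(Z, Z)))))))))))))
  →47  S(S(S(S(S(S(S(S(S(add(Z, mul(add(add(Z, Z), add(Z, Z)), add(add(SSSZ, Z), mul(Z, Z)))))))))))))
  →48  S(S(S(S(S(S(S(S(S(mul(add(add(Z, Z), add(Z, Z)), add(add(SSSZ, Z), mul(Z, Z))))))))))))
  →49  S(S(S(S(S(S(S(S(S(mul(add(Z, add(Z, Z)), add(add(SSSZ, Z), mul(Z, Z))))))))))))
  →50  S(S(S(S(S(S(S(S(S(mul(add(Z, Z), add(add(SSSZ, Z), mul(Z, Z))))))))))))
  →51  S(S(S(S(S(S(S(S(S(mul(Z, add(add(SSSZ, Z), mul(Z, Z))))))))))))
  →52  S^9(Z)

Term B:
  start: mul(mul(add(Z, SSSZ), SSSZ), SZ)
  →1  mul(mul(SSSZ, SSSZ), SZ)
  →2  mul(add(SSSZ, mul(SSZ, SSSZ)), SZ)
  →3  mul(S(add(SSZ, mul(SSZ, SSSZ))), SZ)
  →4  add(SZ, mul(add(SSZ, mul(SSZ, SSSZ)), SZ))
  →5  S(add(Z, mul(add(SSZ, mul(SSZ, SSSZ)), SZ)))
  →6  S(mul(add(SSZ, mul(SSZ, SSSZ)), SZ))
  →7  S(mul(S(add(SZ, mul(SSZ, SSSZ))), SZ))
  →8  S(add(SZ, mul(add(SZ, mul(SSZ, SSSZ)), SZ)))
  →9  S(S(add(Z, mul(add(SZ, mul(SSZ, SSSZ)), SZ))))
  →10  S(S(mul(add(SZ, mul(SSZ, SSSZ)), SZ)))
  →11  S(S(mul(S(add(Z, mul(SSZ, SSSZ))), SZ)))
  →12  S(S(add(SZ, mul(add(Z, mul(SSZ, SSSZ)), SZ))))
  →13  S(S(S(add(Z, mul(add(Z, mul(SSZ, SSSZ)), SZ)))))
  →14  S(S(S(mul(add(Z, mul(SSZ, SSSZ)), SZ))))
  →15  S(S(S(mul(mul(SSZ, SSSZ), SZ))))
  →16  S(S(S(mul(add(SSSZ, mul(SZ, SSSZ)), SZ))))
  →17  S(S(S(mul(S(add(SSZ, mul(SZ, SSSZ))), SZ))))
  →18  S(S(S(add(SZ, mul(add(SSZ, mul(SZ, SSSZ)), SZ)))))
  →19  S(S(S(S(add(Z, mul(add(SSZ, mul(SZ, SSSZ)), SZ))))))
  →20  S(S(S(S(mul(add(SSZ, mul(SZ, SSSZ)), SZ)))))
  →21  S(S(S(S(mul(S(add(SZ, mul(SZ, SSSZ))), SZ)))))
  →22  S(S(S(S(add(SZ, mul(add(SZ, mul(SZ, SSSZ)), SZ))))))
  →23  S(S(S(S(S(add(Z, mul(add(SZ, mul(SZ, SSSZ)), SZ)))))))
  →24  S(S(S(S(S(mul(add(SZ, mul(SZ, SSSZ)), SZ))))))
  →25  S(S(S(S(S(mul(S(add(Z, mul(SZ, SSSZ))), SZ))))))
  →26  S(S(S(S(S(add(SZ, mul(add(Z, mul(SZ, SSSZ)), SZ)))))))
  →27  S(S(S(S(S(S(add(Z, mul(add(Z, mul(SZ, SSSZ)), SZ))))))))
  →28  S(S(S(S(S(S(mul(add(Z, mul(SZ, SSSZ)), SZ)))))))
  →29  S(S(S(S(S(S(mul(mul(SZ, SSSZ), SZ)))))))
  →30  S(S(S(S(S(S(mul(add(SSSZ, mul(Z, SSSZ)), SZ)))))))
  →31  S(S(S(S(S(S(mul(S(add(SSZ, mul(Z, SSSZ))), SZ)))))))
  →32  S(S(S(S(S(S(add(SZ, mul(add(SSZ, mul(Z, SSSZ)), SZ))))))))
  →33  S(S(S(S(S(S(S(add(Z, mul(add(SSZ, mul(Z, SSSZ)), SZ)))))))))
  →34  S(S(S(S(S(S(S(mul(add(SSZ, mul(Z, SSSZ)), SZ))))))))
  →35  S(S(S(S(S(S(S(mul(S(add(SZ, mul(Z, SSSZ))), SZ))))))))
  →36  S(S(S(S(S(S(S(add(SZ, mul(add(SZ, mul(Z, SSSZ)), SZ)))))))))
  →37  S(S(S(S(S(S(S(S(add(Z, mul(add(SZ, mul(Z, SSSZ)), SZ))))))))))
  →38  S(S(S(S(S(S(S(S(mul(add(SZ, mul(Z, SSSZ)), SZ)))))))))
  →39  S(S(S(S(S(S(S(S(mul(S(add(Z, mul(Z, SSSZ))), SZ)))))))))
  →40  S(S(S(S(S(S(S(S(add(SZ, mul(add(Z, mul(Z, SSSZ)), SZ))))))))))
  →41  S(S(S(S(S(S(S(S(S(add(Z, mul(add(Z, mul(Z, SSSZ)), SZ)))))))))))
  →42  S(S(S(S(S(S(S(S(S(mul(add(Z, mul(Z, SSSZ)), SZ))))))))))
  →43  S(S(S(S(S(S(S(S(S(mul(mul(Z, SSSZ), SZ))))))))))
  →44  S(S(S(S(S(S(S(S(S(mul(Z, SZ))))))))))
  →45  S^9(Z)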